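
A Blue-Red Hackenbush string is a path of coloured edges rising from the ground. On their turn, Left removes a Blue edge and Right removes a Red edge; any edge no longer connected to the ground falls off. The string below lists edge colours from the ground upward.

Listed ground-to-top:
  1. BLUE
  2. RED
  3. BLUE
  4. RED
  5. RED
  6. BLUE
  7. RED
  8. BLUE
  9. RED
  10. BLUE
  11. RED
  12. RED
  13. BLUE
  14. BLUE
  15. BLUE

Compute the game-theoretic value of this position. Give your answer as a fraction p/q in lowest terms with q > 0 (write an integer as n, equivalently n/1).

B: Left { 0 }, Right {  } — simplest 1
BR: Left { 0 }, Right { 1 } — simplest 1/2
BRB: Left { 0 1/2 }, Right { 1 } — simplest 3/4
BRBR: Left { 0 1/2 }, Right { 3/4 1 } — simplest 5/8
BRBRR: Left { 0 1/2 }, Right { 5/8 3/4 1 } — simplest 9/16
BRBRRB: Left { 0 1/2 9/16 }, Right { 5/8 3/4 1 } — simplest 19/32
BRBRRBR: Left { 0 1/2 9/16 }, Right { 19/32 5/8 3/4 1 } — simplest 37/64
BRBRRBRB: Left { 0 1/2 9/16 37/64 }, Right { 19/32 5/8 3/4 1 } — simplest 75/128
BRBRRBRBR: Left { 0 1/2 9/16 37/64 }, Right { 75/128 19/32 5/8 3/4 1 } — simplest 149/256
BRBRRBRBRB: Left { 0 1/2 9/16 37/64 149/256 }, Right { 75/128 19/32 5/8 3/4 1 } — simplest 299/512
BRBRRBRBRBR: Left { 0 1/2 9/16 37/64 149/256 }, Right { 299/512 75/128 19/32 5/8 3/4 1 } — simplest 597/1024
BRBRRBRBRBRR: Left { 0 1/2 9/16 37/64 149/256 }, Right { 597/1024 299/512 75/128 19/32 5/8 3/4 1 } — simplest 1193/2048
BRBRRBRBRBRRB: Left { 0 1/2 9/16 37/64 149/256 1193/2048 }, Right { 597/1024 299/512 75/128 19/32 5/8 3/4 1 } — simplest 2387/4096
BRBRRBRBRBRRBB: Left { 0 1/2 9/16 37/64 149/256 1193/2048 2387/4096 }, Right { 597/1024 299/512 75/128 19/32 5/8 3/4 1 } — simplest 4775/8192
BRBRRBRBRBRRBBB: Left { 0 1/2 9/16 37/64 149/256 1193/2048 2387/4096 4775/8192 }, Right { 597/1024 299/512 75/128 19/32 5/8 3/4 1 } — simplest 9551/16384

9551/16384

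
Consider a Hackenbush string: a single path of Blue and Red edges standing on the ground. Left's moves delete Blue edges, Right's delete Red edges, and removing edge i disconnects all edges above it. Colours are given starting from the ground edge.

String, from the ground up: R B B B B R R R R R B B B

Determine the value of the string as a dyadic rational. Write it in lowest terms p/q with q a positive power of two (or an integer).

-497/4096

Build val(s[:k]) for k = 1..13, string s = R B B B B R R R R R B B B.
1 of 13 · R · max L −∞ · min R 0 — -1
2 of 13 · RB · max L -1 · min R 0 — -1/2
3 of 13 · RBB · max L -1/2 · min R 0 — -1/4
4 of 13 · RBBB · max L -1/4 · min R 0 — -1/8
5 of 13 · RBBBB · max L -1/8 · min R 0 — -1/16
6 of 13 · RBBBBR · max L -1/8 · min R -1/16 — -3/32
7 of 13 · RBBBBRR · max L -1/8 · min R -3/32 — -7/64
8 of 13 · RBBBBRRR · max L -1/8 · min R -7/64 — -15/128
9 of 13 · RBBBBRRRR · max L -1/8 · min R -15/128 — -31/256
10 of 13 · RBBBBRRRRR · max L -1/8 · min R -31/256 — -63/512
11 of 13 · RBBBBRRRRRB · max L -63/512 · min R -31/256 — -125/1024
12 of 13 · RBBBBRRRRRBB · max L -125/1024 · min R -31/256 — -249/2048
13 of 13 · RBBBBRRRRRBBB · max L -249/2048 · min R -31/256 — -497/4096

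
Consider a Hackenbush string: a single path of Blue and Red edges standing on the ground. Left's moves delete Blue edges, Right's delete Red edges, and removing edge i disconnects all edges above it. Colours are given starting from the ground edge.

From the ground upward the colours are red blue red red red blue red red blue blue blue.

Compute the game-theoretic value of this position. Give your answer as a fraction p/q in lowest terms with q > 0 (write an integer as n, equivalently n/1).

G(r) = { — | 0 } => -1
G(rb) = { -1 | 0 } => -1/2
G(rbr) = { -1 | -1/2; 0 } => -3/4
G(rbrr) = { -1 | -3/4; -1/2; 0 } => -7/8
G(rbrrr) = { -1 | -7/8; -3/4; -1/2; 0 } => -15/16
G(rbrrrb) = { -1; -15/16 | -7/8; -3/4; -1/2; 0 } => -29/32
G(rbrrrbr) = { -1; -15/16 | -29/32; -7/8; -3/4; -1/2; 0 } => -59/64
G(rbrrrbrr) = { -1; -15/16 | -59/64; -29/32; -7/8; -3/4; -1/2; 0 } => -119/128
G(rbrrrbrrb) = { -1; -15/16; -119/128 | -59/64; -29/32; -7/8; -3/4; -1/2; 0 } => -237/256
G(rbrrrbrrbb) = { -1; -15/16; -119/128; -237/256 | -59/64; -29/32; -7/8; -3/4; -1/2; 0 } => -473/512
G(rbrrrbrrbbb) = { -1; -15/16; -119/128; -237/256; -473/512 | -59/64; -29/32; -7/8; -3/4; -1/2; 0 } => -945/1024

-945/1024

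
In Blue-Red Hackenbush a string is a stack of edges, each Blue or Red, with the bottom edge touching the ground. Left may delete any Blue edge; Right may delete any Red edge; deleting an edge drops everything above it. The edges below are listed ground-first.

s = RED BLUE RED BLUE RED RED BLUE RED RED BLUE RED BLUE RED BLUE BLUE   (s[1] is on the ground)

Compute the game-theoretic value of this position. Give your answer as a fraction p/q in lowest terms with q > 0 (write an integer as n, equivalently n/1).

-11689/16384

R: Left { (no moves) }, Right { 0 } gives simplest -1
RB: Left { -1 }, Right { 0 } gives simplest -1/2
RBR: Left { -1 }, Right { -1/2, 0 } gives simplest -3/4
RBRB: Left { -1, -3/4 }, Right { -1/2, 0 } gives simplest -5/8
RBRBR: Left { -1, -3/4 }, Right { -5/8, -1/2, 0 } gives simplest -11/16
RBRBRR: Left { -1, -3/4 }, Right { -11/16, -5/8, -1/2, 0 } gives simplest -23/32
RBRBRRB: Left { -1, -3/4, -23/32 }, Right { -11/16, -5/8, -1/2, 0 } gives simplest -45/64
RBRBRRBR: Left { -1, -3/4, -23/32 }, Right { -45/64, -11/16, -5/8, -1/2, 0 } gives simplest -91/128
RBRBRRBRR: Left { -1, -3/4, -23/32 }, Right { -91/128, -45/64, -11/16, -5/8, -1/2, 0 } gives simplest -183/256
RBRBRRBRRB: Left { -1, -3/4, -23/32, -183/256 }, Right { -91/128, -45/64, -11/16, -5/8, -1/2, 0 } gives simplest -365/512
RBRBRRBRRBR: Left { -1, -3/4, -23/32, -183/256 }, Right { -365/512, -91/128, -45/64, -11/16, -5/8, -1/2, 0 } gives simplest -731/1024
RBRBRRBRRBRB: Left { -1, -3/4, -23/32, -183/256, -731/1024 }, Right { -365/512, -91/128, -45/64, -11/16, -5/8, -1/2, 0 } gives simplest -1461/2048
RBRBRRBRRBRBR: Left { -1, -3/4, -23/32, -183/256, -731/1024 }, Right { -1461/2048, -365/512, -91/128, -45/64, -11/16, -5/8, -1/2, 0 } gives simplest -2923/4096
RBRBRRBRRBRBRB: Left { -1, -3/4, -23/32, -183/256, -731/1024, -2923/4096 }, Right { -1461/2048, -365/512, -91/128, -45/64, -11/16, -5/8, -1/2, 0 } gives simplest -5845/8192
RBRBRRBRRBRBRBB: Left { -1, -3/4, -23/32, -183/256, -731/1024, -2923/4096, -5845/8192 }, Right { -1461/2048, -365/512, -91/128, -45/64, -11/16, -5/8, -1/2, 0 } gives simplest -11689/16384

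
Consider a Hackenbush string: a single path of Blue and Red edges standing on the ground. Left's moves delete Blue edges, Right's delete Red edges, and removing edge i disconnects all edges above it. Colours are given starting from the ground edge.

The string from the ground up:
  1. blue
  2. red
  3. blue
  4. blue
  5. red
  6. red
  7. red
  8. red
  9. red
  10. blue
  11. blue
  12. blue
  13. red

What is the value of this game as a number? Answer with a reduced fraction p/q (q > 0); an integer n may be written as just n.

3101/4096

Build val(s[:k]) for k = 1..13, string s = blue red blue blue red red red red red blue blue blue red.
edge 1 of 13 (blue): { 0 | none } so 1
edge 2 of 13 (red): { 0 | 1 } so 1/2
edge 3 of 13 (blue): { 0 1/2 | 1 } so 3/4
edge 4 of 13 (blue): { 0 1/2 3/4 | 1 } so 7/8
edge 5 of 13 (red): { 0 1/2 3/4 | 7/8 1 } so 13/16
edge 6 of 13 (red): { 0 1/2 3/4 | 13/16 7/8 1 } so 25/32
edge 7 of 13 (red): { 0 1/2 3/4 | 25/32 13/16 7/8 1 } so 49/64
edge 8 of 13 (red): { 0 1/2 3/4 | 49/64 25/32 13/16 7/8 1 } so 97/128
edge 9 of 13 (red): { 0 1/2 3/4 | 97/128 49/64 25/32 13/16 7/8 1 } so 193/256
edge 10 of 13 (blue): { 0 1/2 3/4 193/256 | 97/128 49/64 25/32 13/16 7/8 1 } so 387/512
edge 11 of 13 (blue): { 0 1/2 3/4 193/256 387/512 | 97/128 49/64 25/32 13/16 7/8 1 } so 775/1024
edge 12 of 13 (blue): { 0 1/2 3/4 193/256 387/512 775/1024 | 97/128 49/64 25/32 13/16 7/8 1 } so 1551/2048
edge 13 of 13 (red): { 0 1/2 3/4 193/256 387/512 775/1024 | 1551/2048 97/128 49/64 25/32 13/16 7/8 1 } so 3101/4096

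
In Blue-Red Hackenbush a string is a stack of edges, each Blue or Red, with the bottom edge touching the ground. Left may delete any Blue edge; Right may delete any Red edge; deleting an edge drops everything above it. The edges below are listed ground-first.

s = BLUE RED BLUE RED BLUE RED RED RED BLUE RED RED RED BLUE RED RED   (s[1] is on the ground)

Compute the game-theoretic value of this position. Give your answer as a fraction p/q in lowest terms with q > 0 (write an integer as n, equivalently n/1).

10377/16384

edge 1 of 15 (BLUE): { 0 | — } gives 1
edge 2 of 15 (RED): { 0 | 1 } gives 1/2
edge 3 of 15 (BLUE): { 0,1/2 | 1 } gives 3/4
edge 4 of 15 (RED): { 0,1/2 | 3/4,1 } gives 5/8
edge 5 of 15 (BLUE): { 0,1/2,5/8 | 3/4,1 } gives 11/16
edge 6 of 15 (RED): { 0,1/2,5/8 | 11/16,3/4,1 } gives 21/32
edge 7 of 15 (RED): { 0,1/2,5/8 | 21/32,11/16,3/4,1 } gives 41/64
edge 8 of 15 (RED): { 0,1/2,5/8 | 41/64,21/32,11/16,3/4,1 } gives 81/128
edge 9 of 15 (BLUE): { 0,1/2,5/8,81/128 | 41/64,21/32,11/16,3/4,1 } gives 163/256
edge 10 of 15 (RED): { 0,1/2,5/8,81/128 | 163/256,41/64,21/32,11/16,3/4,1 } gives 325/512
edge 11 of 15 (RED): { 0,1/2,5/8,81/128 | 325/512,163/256,41/64,21/32,11/16,3/4,1 } gives 649/1024
edge 12 of 15 (RED): { 0,1/2,5/8,81/128 | 649/1024,325/512,163/256,41/64,21/32,11/16,3/4,1 } gives 1297/2048
edge 13 of 15 (BLUE): { 0,1/2,5/8,81/128,1297/2048 | 649/1024,325/512,163/256,41/64,21/32,11/16,3/4,1 } gives 2595/4096
edge 14 of 15 (RED): { 0,1/2,5/8,81/128,1297/2048 | 2595/4096,649/1024,325/512,163/256,41/64,21/32,11/16,3/4,1 } gives 5189/8192
edge 15 of 15 (RED): { 0,1/2,5/8,81/128,1297/2048 | 5189/8192,2595/4096,649/1024,325/512,163/256,41/64,21/32,11/16,3/4,1 } gives 10377/16384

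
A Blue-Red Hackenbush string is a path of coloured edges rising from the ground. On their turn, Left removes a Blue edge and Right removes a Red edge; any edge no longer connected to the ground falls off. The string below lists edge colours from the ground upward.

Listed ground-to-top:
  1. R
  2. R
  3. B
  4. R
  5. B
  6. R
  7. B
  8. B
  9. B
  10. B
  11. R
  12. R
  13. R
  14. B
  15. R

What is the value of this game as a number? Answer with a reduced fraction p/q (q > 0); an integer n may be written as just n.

-13371/8192

v(R) = {  | 0 } ⇒ -1
v(RR) = {  | -1,0 } ⇒ -2
v(RRB) = { -2 | -1,0 } ⇒ -3/2
v(RRBR) = { -2 | -3/2,-1,0 } ⇒ -7/4
v(RRBRB) = { -2,-7/4 | -3/2,-1,0 } ⇒ -13/8
v(RRBRBR) = { -2,-7/4 | -13/8,-3/2,-1,0 } ⇒ -27/16
v(RRBRBRB) = { -2,-7/4,-27/16 | -13/8,-3/2,-1,0 } ⇒ -53/32
v(RRBRBRBB) = { -2,-7/4,-27/16,-53/32 | -13/8,-3/2,-1,0 } ⇒ -105/64
v(RRBRBRBBB) = { -2,-7/4,-27/16,-53/32,-105/64 | -13/8,-3/2,-1,0 } ⇒ -209/128
v(RRBRBRBBBB) = { -2,-7/4,-27/16,-53/32,-105/64,-209/128 | -13/8,-3/2,-1,0 } ⇒ -417/256
v(RRBRBRBBBBR) = { -2,-7/4,-27/16,-53/32,-105/64,-209/128 | -417/256,-13/8,-3/2,-1,0 } ⇒ -835/512
v(RRBRBRBBBBRR) = { -2,-7/4,-27/16,-53/32,-105/64,-209/128 | -835/512,-417/256,-13/8,-3/2,-1,0 } ⇒ -1671/1024
v(RRBRBRBBBBRRR) = { -2,-7/4,-27/16,-53/32,-105/64,-209/128 | -1671/1024,-835/512,-417/256,-13/8,-3/2,-1,0 } ⇒ -3343/2048
v(RRBRBRBBBBRRRB) = { -2,-7/4,-27/16,-53/32,-105/64,-209/128,-3343/2048 | -1671/1024,-835/512,-417/256,-13/8,-3/2,-1,0 } ⇒ -6685/4096
v(RRBRBRBBBBRRRBR) = { -2,-7/4,-27/16,-53/32,-105/64,-209/128,-3343/2048 | -6685/4096,-1671/1024,-835/512,-417/256,-13/8,-3/2,-1,0 } ⇒ -13371/8192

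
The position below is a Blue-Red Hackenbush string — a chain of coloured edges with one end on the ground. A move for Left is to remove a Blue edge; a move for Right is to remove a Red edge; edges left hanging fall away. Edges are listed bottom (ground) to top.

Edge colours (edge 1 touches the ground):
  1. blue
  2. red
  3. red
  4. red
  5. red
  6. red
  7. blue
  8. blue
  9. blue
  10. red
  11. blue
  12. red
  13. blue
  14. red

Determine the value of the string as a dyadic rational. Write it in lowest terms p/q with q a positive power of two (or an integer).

469/8192

Recurse on prefixes of the 14-edge string blue red red red red red blue blue blue red blue red blue red:
b: Left { 0 }, Right { (no moves) } => simplest 1
br: Left { 0 }, Right { 1 } => simplest 1/2
brr: Left { 0 }, Right { 1/2 1 } => simplest 1/4
brrr: Left { 0 }, Right { 1/4 1/2 1 } => simplest 1/8
brrrr: Left { 0 }, Right { 1/8 1/4 1/2 1 } => simplest 1/16
brrrrr: Left { 0 }, Right { 1/16 1/8 1/4 1/2 1 } => simplest 1/32
brrrrrb: Left { 0 1/32 }, Right { 1/16 1/8 1/4 1/2 1 } => simplest 3/64
brrrrrbb: Left { 0 1/32 3/64 }, Right { 1/16 1/8 1/4 1/2 1 } => simplest 7/128
brrrrrbbb: Left { 0 1/32 3/64 7/128 }, Right { 1/16 1/8 1/4 1/2 1 } => simplest 15/256
brrrrrbbbr: Left { 0 1/32 3/64 7/128 }, Right { 15/256 1/16 1/8 1/4 1/2 1 } => simplest 29/512
brrrrrbbbrb: Left { 0 1/32 3/64 7/128 29/512 }, Right { 15/256 1/16 1/8 1/4 1/2 1 } => simplest 59/1024
brrrrrbbbrbr: Left { 0 1/32 3/64 7/128 29/512 }, Right { 59/1024 15/256 1/16 1/8 1/4 1/2 1 } => simplest 117/2048
brrrrrbbbrbrb: Left { 0 1/32 3/64 7/128 29/512 117/2048 }, Right { 59/1024 15/256 1/16 1/8 1/4 1/2 1 } => simplest 235/4096
brrrrrbbbrbrbr: Left { 0 1/32 3/64 7/128 29/512 117/2048 }, Right { 235/4096 59/1024 15/256 1/16 1/8 1/4 1/2 1 } => simplest 469/8192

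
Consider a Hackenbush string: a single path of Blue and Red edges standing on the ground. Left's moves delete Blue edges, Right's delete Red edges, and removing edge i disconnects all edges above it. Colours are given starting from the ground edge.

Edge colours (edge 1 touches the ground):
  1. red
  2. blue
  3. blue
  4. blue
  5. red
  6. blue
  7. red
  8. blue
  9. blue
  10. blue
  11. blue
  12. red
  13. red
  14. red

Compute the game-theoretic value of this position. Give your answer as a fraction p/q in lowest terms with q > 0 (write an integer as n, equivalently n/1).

-1295/8192

Prefix values for red blue blue blue red blue red blue blue blue blue red red red via {L|R} + simplicity:
val(r) = { — | 0 } — -1
val(rb) = { -1 | 0 } — -1/2
val(rbb) = { -1,-1/2 | 0 } — -1/4
val(rbbb) = { -1,-1/2,-1/4 | 0 } — -1/8
val(rbbbr) = { -1,-1/2,-1/4 | -1/8,0 } — -3/16
val(rbbbrb) = { -1,-1/2,-1/4,-3/16 | -1/8,0 } — -5/32
val(rbbbrbr) = { -1,-1/2,-1/4,-3/16 | -5/32,-1/8,0 } — -11/64
val(rbbbrbrb) = { -1,-1/2,-1/4,-3/16,-11/64 | -5/32,-1/8,0 } — -21/128
val(rbbbrbrbb) = { -1,-1/2,-1/4,-3/16,-11/64,-21/128 | -5/32,-1/8,0 } — -41/256
val(rbbbrbrbbb) = { -1,-1/2,-1/4,-3/16,-11/64,-21/128,-41/256 | -5/32,-1/8,0 } — -81/512
val(rbbbrbrbbbb) = { -1,-1/2,-1/4,-3/16,-11/64,-21/128,-41/256,-81/512 | -5/32,-1/8,0 } — -161/1024
val(rbbbrbrbbbbr) = { -1,-1/2,-1/4,-3/16,-11/64,-21/128,-41/256,-81/512 | -161/1024,-5/32,-1/8,0 } — -323/2048
val(rbbbrbrbbbbrr) = { -1,-1/2,-1/4,-3/16,-11/64,-21/128,-41/256,-81/512 | -323/2048,-161/1024,-5/32,-1/8,0 } — -647/4096
val(rbbbrbrbbbbrrr) = { -1,-1/2,-1/4,-3/16,-11/64,-21/128,-41/256,-81/512 | -647/4096,-323/2048,-161/1024,-5/32,-1/8,0 } — -1295/8192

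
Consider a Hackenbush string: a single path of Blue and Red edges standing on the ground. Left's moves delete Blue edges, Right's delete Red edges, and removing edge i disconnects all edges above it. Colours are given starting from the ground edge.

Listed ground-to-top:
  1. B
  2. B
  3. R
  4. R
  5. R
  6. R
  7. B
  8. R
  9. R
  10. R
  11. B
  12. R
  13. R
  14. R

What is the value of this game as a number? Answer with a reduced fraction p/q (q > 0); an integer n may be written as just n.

4369/4096

Prefix values for B B R R R R B R R R B R R R via {L|R} + simplicity:
val(B) = { 0 | — } ⇒ 1
val(BB) = { 0; 1 | — } ⇒ 2
val(BBR) = { 0; 1 | 2 } ⇒ 3/2
val(BBRR) = { 0; 1 | 3/2; 2 } ⇒ 5/4
val(BBRRR) = { 0; 1 | 5/4; 3/2; 2 } ⇒ 9/8
val(BBRRRR) = { 0; 1 | 9/8; 5/4; 3/2; 2 } ⇒ 17/16
val(BBRRRRB) = { 0; 1; 17/16 | 9/8; 5/4; 3/2; 2 } ⇒ 35/32
val(BBRRRRBR) = { 0; 1; 17/16 | 35/32; 9/8; 5/4; 3/2; 2 } ⇒ 69/64
val(BBRRRRBRR) = { 0; 1; 17/16 | 69/64; 35/32; 9/8; 5/4; 3/2; 2 } ⇒ 137/128
val(BBRRRRBRRR) = { 0; 1; 17/16 | 137/128; 69/64; 35/32; 9/8; 5/4; 3/2; 2 } ⇒ 273/256
val(BBRRRRBRRRB) = { 0; 1; 17/16; 273/256 | 137/128; 69/64; 35/32; 9/8; 5/4; 3/2; 2 } ⇒ 547/512
val(BBRRRRBRRRBR) = { 0; 1; 17/16; 273/256 | 547/512; 137/128; 69/64; 35/32; 9/8; 5/4; 3/2; 2 } ⇒ 1093/1024
val(BBRRRRBRRRBRR) = { 0; 1; 17/16; 273/256 | 1093/1024; 547/512; 137/128; 69/64; 35/32; 9/8; 5/4; 3/2; 2 } ⇒ 2185/2048
val(BBRRRRBRRRBRRR) = { 0; 1; 17/16; 273/256 | 2185/2048; 1093/1024; 547/512; 137/128; 69/64; 35/32; 9/8; 5/4; 3/2; 2 } ⇒ 4369/4096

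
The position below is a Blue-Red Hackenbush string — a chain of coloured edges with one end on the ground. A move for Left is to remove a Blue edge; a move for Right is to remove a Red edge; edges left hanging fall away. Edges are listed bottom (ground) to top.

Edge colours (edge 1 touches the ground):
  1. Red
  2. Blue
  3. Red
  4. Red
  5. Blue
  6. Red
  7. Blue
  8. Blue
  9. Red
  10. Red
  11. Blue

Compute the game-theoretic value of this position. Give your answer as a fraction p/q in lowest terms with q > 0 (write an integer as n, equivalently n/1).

-845/1024

Build v(s[:k]) for k = 1..11, string s = Red Blue Red Red Blue Red Blue Blue Red Red Blue.
v(R) = {  | 0 } => -1
v(RB) = { -1 | 0 } => -1/2
v(RBR) = { -1 | -1/2; 0 } => -3/4
v(RBRR) = { -1 | -3/4; -1/2; 0 } => -7/8
v(RBRRB) = { -1; -7/8 | -3/4; -1/2; 0 } => -13/16
v(RBRRBR) = { -1; -7/8 | -13/16; -3/4; -1/2; 0 } => -27/32
v(RBRRBRB) = { -1; -7/8; -27/32 | -13/16; -3/4; -1/2; 0 } => -53/64
v(RBRRBRBB) = { -1; -7/8; -27/32; -53/64 | -13/16; -3/4; -1/2; 0 } => -105/128
v(RBRRBRBBR) = { -1; -7/8; -27/32; -53/64 | -105/128; -13/16; -3/4; -1/2; 0 } => -211/256
v(RBRRBRBBRR) = { -1; -7/8; -27/32; -53/64 | -211/256; -105/128; -13/16; -3/4; -1/2; 0 } => -423/512
v(RBRRBRBBRRB) = { -1; -7/8; -27/32; -53/64; -423/512 | -211/256; -105/128; -13/16; -3/4; -1/2; 0 } => -845/1024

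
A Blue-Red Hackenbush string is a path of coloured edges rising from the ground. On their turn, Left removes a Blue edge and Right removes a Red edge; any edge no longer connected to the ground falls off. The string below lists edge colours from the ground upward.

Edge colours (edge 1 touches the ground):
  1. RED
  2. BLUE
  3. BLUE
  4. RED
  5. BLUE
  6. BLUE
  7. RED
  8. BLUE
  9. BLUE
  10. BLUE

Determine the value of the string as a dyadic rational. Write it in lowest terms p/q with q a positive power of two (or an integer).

-145/512

edge 1 of 10 (RED): { — | 0 } = -1
edge 2 of 10 (BLUE): { -1 | 0 } = -1/2
edge 3 of 10 (BLUE): { -1, -1/2 | 0 } = -1/4
edge 4 of 10 (RED): { -1, -1/2 | -1/4, 0 } = -3/8
edge 5 of 10 (BLUE): { -1, -1/2, -3/8 | -1/4, 0 } = -5/16
edge 6 of 10 (BLUE): { -1, -1/2, -3/8, -5/16 | -1/4, 0 } = -9/32
edge 7 of 10 (RED): { -1, -1/2, -3/8, -5/16 | -9/32, -1/4, 0 } = -19/64
edge 8 of 10 (BLUE): { -1, -1/2, -3/8, -5/16, -19/64 | -9/32, -1/4, 0 } = -37/128
edge 9 of 10 (BLUE): { -1, -1/2, -3/8, -5/16, -19/64, -37/128 | -9/32, -1/4, 0 } = -73/256
edge 10 of 10 (BLUE): { -1, -1/2, -3/8, -5/16, -19/64, -37/128, -73/256 | -9/32, -1/4, 0 } = -145/512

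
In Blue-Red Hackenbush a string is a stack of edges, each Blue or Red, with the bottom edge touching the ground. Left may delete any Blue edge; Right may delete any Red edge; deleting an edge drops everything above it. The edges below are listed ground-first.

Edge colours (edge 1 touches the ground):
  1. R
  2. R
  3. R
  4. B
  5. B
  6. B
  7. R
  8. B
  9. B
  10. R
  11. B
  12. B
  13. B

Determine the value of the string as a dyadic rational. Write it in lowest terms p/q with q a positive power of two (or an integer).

val(R) = { ∅ | 0 } -> -1
val(RR) = { ∅ | -1, 0 } -> -2
val(RRR) = { ∅ | -2, -1, 0 } -> -3
val(RRRB) = { -3 | -2, -1, 0 } -> -5/2
val(RRRBB) = { -3, -5/2 | -2, -1, 0 } -> -9/4
val(RRRBBB) = { -3, -5/2, -9/4 | -2, -1, 0 } -> -17/8
val(RRRBBBR) = { -3, -5/2, -9/4 | -17/8, -2, -1, 0 } -> -35/16
val(RRRBBBRB) = { -3, -5/2, -9/4, -35/16 | -17/8, -2, -1, 0 } -> -69/32
val(RRRBBBRBB) = { -3, -5/2, -9/4, -35/16, -69/32 | -17/8, -2, -1, 0 } -> -137/64
val(RRRBBBRBBR) = { -3, -5/2, -9/4, -35/16, -69/32 | -137/64, -17/8, -2, -1, 0 } -> -275/128
val(RRRBBBRBBRB) = { -3, -5/2, -9/4, -35/16, -69/32, -275/128 | -137/64, -17/8, -2, -1, 0 } -> -549/256
val(RRRBBBRBBRBB) = { -3, -5/2, -9/4, -35/16, -69/32, -275/128, -549/256 | -137/64, -17/8, -2, -1, 0 } -> -1097/512
val(RRRBBBRBBRBBB) = { -3, -5/2, -9/4, -35/16, -69/32, -275/128, -549/256, -1097/512 | -137/64, -17/8, -2, -1, 0 } -> -2193/1024

-2193/1024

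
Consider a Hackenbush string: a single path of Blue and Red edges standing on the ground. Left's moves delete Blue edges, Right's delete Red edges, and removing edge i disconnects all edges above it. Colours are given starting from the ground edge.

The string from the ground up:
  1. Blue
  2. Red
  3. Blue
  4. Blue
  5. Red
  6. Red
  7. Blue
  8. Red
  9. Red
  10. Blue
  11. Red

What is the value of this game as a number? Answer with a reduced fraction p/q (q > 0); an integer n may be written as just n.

Build g(s[:k]) for k = 1..11, string s = Blue Red Blue Blue Red Red Blue Red Red Blue Red.
step 1: add Blue to get B; options L={ 0 } R={ none } gives 1
step 2: add Red to get BR; options L={ 0 } R={ 1 } gives 1/2
step 3: add Blue to get BRB; options L={ 0, 1/2 } R={ 1 } gives 3/4
step 4: add Blue to get BRBB; options L={ 0, 1/2, 3/4 } R={ 1 } gives 7/8
step 5: add Red to get BRBBR; options L={ 0, 1/2, 3/4 } R={ 7/8, 1 } gives 13/16
step 6: add Red to get BRBBRR; options L={ 0, 1/2, 3/4 } R={ 13/16, 7/8, 1 } gives 25/32
step 7: add Blue to get BRBBRRB; options L={ 0, 1/2, 3/4, 25/32 } R={ 13/16, 7/8, 1 } gives 51/64
step 8: add Red to get BRBBRRBR; options L={ 0, 1/2, 3/4, 25/32 } R={ 51/64, 13/16, 7/8, 1 } gives 101/128
step 9: add Red to get BRBBRRBRR; options L={ 0, 1/2, 3/4, 25/32 } R={ 101/128, 51/64, 13/16, 7/8, 1 } gives 201/256
step 10: add Blue to get BRBBRRBRRB; options L={ 0, 1/2, 3/4, 25/32, 201/256 } R={ 101/128, 51/64, 13/16, 7/8, 1 } gives 403/512
step 11: add Red to get BRBBRRBRRBR; options L={ 0, 1/2, 3/4, 25/32, 201/256 } R={ 403/512, 101/128, 51/64, 13/16, 7/8, 1 } gives 805/1024

805/1024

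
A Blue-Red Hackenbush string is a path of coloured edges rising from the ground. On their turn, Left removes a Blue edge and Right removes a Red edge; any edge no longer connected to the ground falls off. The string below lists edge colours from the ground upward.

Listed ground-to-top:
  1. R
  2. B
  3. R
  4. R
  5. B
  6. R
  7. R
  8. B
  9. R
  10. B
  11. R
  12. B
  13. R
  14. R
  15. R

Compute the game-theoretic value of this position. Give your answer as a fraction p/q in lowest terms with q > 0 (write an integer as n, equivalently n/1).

-13999/16384

g_1 [R]  L=[—]  R=[0]  = -1
g_2 [RB]  L=[-1]  R=[0]  = -1/2
g_3 [RBR]  L=[-1]  R=[-1/2 0]  = -3/4
g_4 [RBRR]  L=[-1]  R=[-3/4 -1/2 0]  = -7/8
g_5 [RBRRB]  L=[-1 -7/8]  R=[-3/4 -1/2 0]  = -13/16
g_6 [RBRRBR]  L=[-1 -7/8]  R=[-13/16 -3/4 -1/2 0]  = -27/32
g_7 [RBRRBRR]  L=[-1 -7/8]  R=[-27/32 -13/16 -3/4 -1/2 0]  = -55/64
g_8 [RBRRBRRB]  L=[-1 -7/8 -55/64]  R=[-27/32 -13/16 -3/4 -1/2 0]  = -109/128
g_9 [RBRRBRRBR]  L=[-1 -7/8 -55/64]  R=[-109/128 -27/32 -13/16 -3/4 -1/2 0]  = -219/256
g_10 [RBRRBRRBRB]  L=[-1 -7/8 -55/64 -219/256]  R=[-109/128 -27/32 -13/16 -3/4 -1/2 0]  = -437/512
g_11 [RBRRBRRBRBR]  L=[-1 -7/8 -55/64 -219/256]  R=[-437/512 -109/128 -27/32 -13/16 -3/4 -1/2 0]  = -875/1024
g_12 [RBRRBRRBRBRB]  L=[-1 -7/8 -55/64 -219/256 -875/1024]  R=[-437/512 -109/128 -27/32 -13/16 -3/4 -1/2 0]  = -1749/2048
g_13 [RBRRBRRBRBRBR]  L=[-1 -7/8 -55/64 -219/256 -875/1024]  R=[-1749/2048 -437/512 -109/128 -27/32 -13/16 -3/4 -1/2 0]  = -3499/4096
g_14 [RBRRBRRBRBRBRR]  L=[-1 -7/8 -55/64 -219/256 -875/1024]  R=[-3499/4096 -1749/2048 -437/512 -109/128 -27/32 -13/16 -3/4 -1/2 0]  = -6999/8192
g_15 [RBRRBRRBRBRBRRR]  L=[-1 -7/8 -55/64 -219/256 -875/1024]  R=[-6999/8192 -3499/4096 -1749/2048 -437/512 -109/128 -27/32 -13/16 -3/4 -1/2 0]  = -13999/16384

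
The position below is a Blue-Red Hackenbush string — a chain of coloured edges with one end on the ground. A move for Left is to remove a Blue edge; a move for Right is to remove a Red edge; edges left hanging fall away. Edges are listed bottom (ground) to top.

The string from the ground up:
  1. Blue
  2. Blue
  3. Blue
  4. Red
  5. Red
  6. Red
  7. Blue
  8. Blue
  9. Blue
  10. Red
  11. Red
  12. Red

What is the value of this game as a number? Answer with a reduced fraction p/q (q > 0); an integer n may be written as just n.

B: Left { 0 }, Right { · } — simplest 1
BB: Left { 0, 1 }, Right { · } — simplest 2
BBB: Left { 0, 1, 2 }, Right { · } — simplest 3
BBBR: Left { 0, 1, 2 }, Right { 3 } — simplest 5/2
BBBRR: Left { 0, 1, 2 }, Right { 5/2, 3 } — simplest 9/4
BBBRRR: Left { 0, 1, 2 }, Right { 9/4, 5/2, 3 } — simplest 17/8
BBBRRRB: Left { 0, 1, 2, 17/8 }, Right { 9/4, 5/2, 3 } — simplest 35/16
BBBRRRBB: Left { 0, 1, 2, 17/8, 35/16 }, Right { 9/4, 5/2, 3 } — simplest 71/32
BBBRRRBBB: Left { 0, 1, 2, 17/8, 35/16, 71/32 }, Right { 9/4, 5/2, 3 } — simplest 143/64
BBBRRRBBBR: Left { 0, 1, 2, 17/8, 35/16, 71/32 }, Right { 143/64, 9/4, 5/2, 3 } — simplest 285/128
BBBRRRBBBRR: Left { 0, 1, 2, 17/8, 35/16, 71/32 }, Right { 285/128, 143/64, 9/4, 5/2, 3 } — simplest 569/256
BBBRRRBBBRRR: Left { 0, 1, 2, 17/8, 35/16, 71/32 }, Right { 569/256, 285/128, 143/64, 9/4, 5/2, 3 } — simplest 1137/512

1137/512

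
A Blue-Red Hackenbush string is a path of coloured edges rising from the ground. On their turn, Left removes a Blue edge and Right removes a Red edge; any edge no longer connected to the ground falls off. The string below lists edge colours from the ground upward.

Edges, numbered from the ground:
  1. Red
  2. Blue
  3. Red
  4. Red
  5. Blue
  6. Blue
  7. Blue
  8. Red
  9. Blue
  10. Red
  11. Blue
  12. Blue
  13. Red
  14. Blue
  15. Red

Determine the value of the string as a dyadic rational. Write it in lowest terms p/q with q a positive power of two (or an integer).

-12619/16384

Recurse on prefixes of the 15-edge string Red Blue Red Red Blue Blue Blue Red Blue Red Blue Blue Red Blue Red:
1 of 15 · R · max L −∞ · min R 0 -> -1
2 of 15 · RB · max L -1 · min R 0 -> -1/2
3 of 15 · RBR · max L -1 · min R -1/2 -> -3/4
4 of 15 · RBRR · max L -1 · min R -3/4 -> -7/8
5 of 15 · RBRRB · max L -7/8 · min R -3/4 -> -13/16
6 of 15 · RBRRBB · max L -13/16 · min R -3/4 -> -25/32
7 of 15 · RBRRBBB · max L -25/32 · min R -3/4 -> -49/64
8 of 15 · RBRRBBBR · max L -25/32 · min R -49/64 -> -99/128
9 of 15 · RBRRBBBRB · max L -99/128 · min R -49/64 -> -197/256
10 of 15 · RBRRBBBRBR · max L -99/128 · min R -197/256 -> -395/512
11 of 15 · RBRRBBBRBRB · max L -395/512 · min R -197/256 -> -789/1024
12 of 15 · RBRRBBBRBRBB · max L -789/1024 · min R -197/256 -> -1577/2048
13 of 15 · RBRRBBBRBRBBR · max L -789/1024 · min R -1577/2048 -> -3155/4096
14 of 15 · RBRRBBBRBRBBRB · max L -3155/4096 · min R -1577/2048 -> -6309/8192
15 of 15 · RBRRBBBRBRBBRBR · max L -3155/4096 · min R -6309/8192 -> -12619/16384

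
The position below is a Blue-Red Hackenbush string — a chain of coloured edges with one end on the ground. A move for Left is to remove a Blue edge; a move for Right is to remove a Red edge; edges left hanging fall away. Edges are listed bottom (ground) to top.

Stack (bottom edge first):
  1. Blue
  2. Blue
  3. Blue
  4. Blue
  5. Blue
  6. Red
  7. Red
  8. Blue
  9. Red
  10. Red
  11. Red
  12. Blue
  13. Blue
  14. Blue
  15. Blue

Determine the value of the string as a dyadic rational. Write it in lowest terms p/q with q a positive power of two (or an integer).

4383/1024

1 of 15 · B · max L 0 · min R +∞ = 1
2 of 15 · BB · max L 1 · min R +∞ = 2
3 of 15 · BBB · max L 2 · min R +∞ = 3
4 of 15 · BBBB · max L 3 · min R +∞ = 4
5 of 15 · BBBBB · max L 4 · min R +∞ = 5
6 of 15 · BBBBBR · max L 4 · min R 5 = 9/2
7 of 15 · BBBBBRR · max L 4 · min R 9/2 = 17/4
8 of 15 · BBBBBRRB · max L 17/4 · min R 9/2 = 35/8
9 of 15 · BBBBBRRBR · max L 17/4 · min R 35/8 = 69/16
10 of 15 · BBBBBRRBRR · max L 17/4 · min R 69/16 = 137/32
11 of 15 · BBBBBRRBRRR · max L 17/4 · min R 137/32 = 273/64
12 of 15 · BBBBBRRBRRRB · max L 273/64 · min R 137/32 = 547/128
13 of 15 · BBBBBRRBRRRBB · max L 547/128 · min R 137/32 = 1095/256
14 of 15 · BBBBBRRBRRRBBB · max L 1095/256 · min R 137/32 = 2191/512
15 of 15 · BBBBBRRBRRRBBBB · max L 2191/512 · min R 137/32 = 4383/1024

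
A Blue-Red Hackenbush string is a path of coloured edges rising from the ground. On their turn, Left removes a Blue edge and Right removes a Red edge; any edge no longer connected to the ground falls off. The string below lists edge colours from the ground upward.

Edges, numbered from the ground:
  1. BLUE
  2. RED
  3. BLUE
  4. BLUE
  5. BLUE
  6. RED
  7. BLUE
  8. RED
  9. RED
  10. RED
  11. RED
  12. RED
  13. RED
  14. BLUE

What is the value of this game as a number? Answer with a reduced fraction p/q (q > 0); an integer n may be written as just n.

Recurse on prefixes of the 14-edge string BLUE RED BLUE BLUE BLUE RED BLUE RED RED RED RED RED RED BLUE:
step 1: add BLUE to get B; options L={ 0 } R={ (no moves) } — 1
step 2: add RED to get BR; options L={ 0 } R={ 1 } — 1/2
step 3: add BLUE to get BRB; options L={ 0; 1/2 } R={ 1 } — 3/4
step 4: add BLUE to get BRBB; options L={ 0; 1/2; 3/4 } R={ 1 } — 7/8
step 5: add BLUE to get BRBBB; options L={ 0; 1/2; 3/4; 7/8 } R={ 1 } — 15/16
step 6: add RED to get BRBBBR; options L={ 0; 1/2; 3/4; 7/8 } R={ 15/16; 1 } — 29/32
step 7: add BLUE to get BRBBBRB; options L={ 0; 1/2; 3/4; 7/8; 29/32 } R={ 15/16; 1 } — 59/64
step 8: add RED to get BRBBBRBR; options L={ 0; 1/2; 3/4; 7/8; 29/32 } R={ 59/64; 15/16; 1 } — 117/128
step 9: add RED to get BRBBBRBRR; options L={ 0; 1/2; 3/4; 7/8; 29/32 } R={ 117/128; 59/64; 15/16; 1 } — 233/256
step 10: add RED to get BRBBBRBRRR; options L={ 0; 1/2; 3/4; 7/8; 29/32 } R={ 233/256; 117/128; 59/64; 15/16; 1 } — 465/512
step 11: add RED to get BRBBBRBRRRR; options L={ 0; 1/2; 3/4; 7/8; 29/32 } R={ 465/512; 233/256; 117/128; 59/64; 15/16; 1 } — 929/1024
step 12: add RED to get BRBBBRBRRRRR; options L={ 0; 1/2; 3/4; 7/8; 29/32 } R={ 929/1024; 465/512; 233/256; 117/128; 59/64; 15/16; 1 } — 1857/2048
step 13: add RED to get BRBBBRBRRRRRR; options L={ 0; 1/2; 3/4; 7/8; 29/32 } R={ 1857/2048; 929/1024; 465/512; 233/256; 117/128; 59/64; 15/16; 1 } — 3713/4096
step 14: add BLUE to get BRBBBRBRRRRRRB; options L={ 0; 1/2; 3/4; 7/8; 29/32; 3713/4096 } R={ 1857/2048; 929/1024; 465/512; 233/256; 117/128; 59/64; 15/16; 1 } — 7427/8192

7427/8192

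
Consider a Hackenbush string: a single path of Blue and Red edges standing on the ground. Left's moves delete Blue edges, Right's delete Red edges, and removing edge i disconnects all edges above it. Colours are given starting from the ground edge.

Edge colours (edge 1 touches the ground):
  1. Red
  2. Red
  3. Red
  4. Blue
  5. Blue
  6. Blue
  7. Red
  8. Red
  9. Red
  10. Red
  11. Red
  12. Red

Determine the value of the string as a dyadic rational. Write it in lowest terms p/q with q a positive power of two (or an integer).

Recurse on prefixes of the 12-edge string Red Red Red Blue Blue Blue Red Red Red Red Red Red:
g_1 [R]  L=[(no moves)]  R=[0]  gives -1
g_2 [RR]  L=[(no moves)]  R=[-1 0]  gives -2
g_3 [RRR]  L=[(no moves)]  R=[-2 -1 0]  gives -3
g_4 [RRRB]  L=[-3]  R=[-2 -1 0]  gives -5/2
g_5 [RRRBB]  L=[-3 -5/2]  R=[-2 -1 0]  gives -9/4
g_6 [RRRBBB]  L=[-3 -5/2 -9/4]  R=[-2 -1 0]  gives -17/8
g_7 [RRRBBBR]  L=[-3 -5/2 -9/4]  R=[-17/8 -2 -1 0]  gives -35/16
g_8 [RRRBBBRR]  L=[-3 -5/2 -9/4]  R=[-35/16 -17/8 -2 -1 0]  gives -71/32
g_9 [RRRBBBRRR]  L=[-3 -5/2 -9/4]  R=[-71/32 -35/16 -17/8 -2 -1 0]  gives -143/64
g_10 [RRRBBBRRRR]  L=[-3 -5/2 -9/4]  R=[-143/64 -71/32 -35/16 -17/8 -2 -1 0]  gives -287/128
g_11 [RRRBBBRRRRR]  L=[-3 -5/2 -9/4]  R=[-287/128 -143/64 -71/32 -35/16 -17/8 -2 -1 0]  gives -575/256
g_12 [RRRBBBRRRRRR]  L=[-3 -5/2 -9/4]  R=[-575/256 -287/128 -143/64 -71/32 -35/16 -17/8 -2 -1 0]  gives -1151/512

-1151/512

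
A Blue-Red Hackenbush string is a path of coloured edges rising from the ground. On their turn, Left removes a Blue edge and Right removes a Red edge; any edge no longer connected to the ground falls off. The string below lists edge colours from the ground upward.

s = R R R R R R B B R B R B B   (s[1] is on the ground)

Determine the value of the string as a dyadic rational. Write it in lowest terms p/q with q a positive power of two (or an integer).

Prefix values for R R R R R R B B R B R B B via {L|R} + simplicity:
edge 1 of 13 (R): { (no moves) | 0 } -> -1
edge 2 of 13 (R): { (no moves) | -1, 0 } -> -2
edge 3 of 13 (R): { (no moves) | -2, -1, 0 } -> -3
edge 4 of 13 (R): { (no moves) | -3, -2, -1, 0 } -> -4
edge 5 of 13 (R): { (no moves) | -4, -3, -2, -1, 0 } -> -5
edge 6 of 13 (R): { (no moves) | -5, -4, -3, -2, -1, 0 } -> -6
edge 7 of 13 (B): { -6 | -5, -4, -3, -2, -1, 0 } -> -11/2
edge 8 of 13 (B): { -6, -11/2 | -5, -4, -3, -2, -1, 0 } -> -21/4
edge 9 of 13 (R): { -6, -11/2 | -21/4, -5, -4, -3, -2, -1, 0 } -> -43/8
edge 10 of 13 (B): { -6, -11/2, -43/8 | -21/4, -5, -4, -3, -2, -1, 0 } -> -85/16
edge 11 of 13 (R): { -6, -11/2, -43/8 | -85/16, -21/4, -5, -4, -3, -2, -1, 0 } -> -171/32
edge 12 of 13 (B): { -6, -11/2, -43/8, -171/32 | -85/16, -21/4, -5, -4, -3, -2, -1, 0 } -> -341/64
edge 13 of 13 (B): { -6, -11/2, -43/8, -171/32, -341/64 | -85/16, -21/4, -5, -4, -3, -2, -1, 0 } -> -681/128

-681/128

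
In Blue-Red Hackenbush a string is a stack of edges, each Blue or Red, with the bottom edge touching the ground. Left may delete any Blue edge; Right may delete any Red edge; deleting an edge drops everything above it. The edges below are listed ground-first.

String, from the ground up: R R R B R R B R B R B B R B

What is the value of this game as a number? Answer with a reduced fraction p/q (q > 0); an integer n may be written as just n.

Recurse on prefixes of the 14-edge string R R R B R R B R B R B B R B:
g(R) = { ∅ | 0 } — -1
g(RR) = { ∅ | -1, 0 } — -2
g(RRR) = { ∅ | -2, -1, 0 } — -3
g(RRRB) = { -3 | -2, -1, 0 } — -5/2
g(RRRBR) = { -3 | -5/2, -2, -1, 0 } — -11/4
g(RRRBRR) = { -3 | -11/4, -5/2, -2, -1, 0 } — -23/8
g(RRRBRRB) = { -3, -23/8 | -11/4, -5/2, -2, -1, 0 } — -45/16
g(RRRBRRBR) = { -3, -23/8 | -45/16, -11/4, -5/2, -2, -1, 0 } — -91/32
g(RRRBRRBRB) = { -3, -23/8, -91/32 | -45/16, -11/4, -5/2, -2, -1, 0 } — -181/64
g(RRRBRRBRBR) = { -3, -23/8, -91/32 | -181/64, -45/16, -11/4, -5/2, -2, -1, 0 } — -363/128
g(RRRBRRBRBRB) = { -3, -23/8, -91/32, -363/128 | -181/64, -45/16, -11/4, -5/2, -2, -1, 0 } — -725/256
g(RRRBRRBRBRBB) = { -3, -23/8, -91/32, -363/128, -725/256 | -181/64, -45/16, -11/4, -5/2, -2, -1, 0 } — -1449/512
g(RRRBRRBRBRBBR) = { -3, -23/8, -91/32, -363/128, -725/256 | -1449/512, -181/64, -45/16, -11/4, -5/2, -2, -1, 0 } — -2899/1024
g(RRRBRRBRBRBBRB) = { -3, -23/8, -91/32, -363/128, -725/256, -2899/1024 | -1449/512, -181/64, -45/16, -11/4, -5/2, -2, -1, 0 } — -5797/2048

-5797/2048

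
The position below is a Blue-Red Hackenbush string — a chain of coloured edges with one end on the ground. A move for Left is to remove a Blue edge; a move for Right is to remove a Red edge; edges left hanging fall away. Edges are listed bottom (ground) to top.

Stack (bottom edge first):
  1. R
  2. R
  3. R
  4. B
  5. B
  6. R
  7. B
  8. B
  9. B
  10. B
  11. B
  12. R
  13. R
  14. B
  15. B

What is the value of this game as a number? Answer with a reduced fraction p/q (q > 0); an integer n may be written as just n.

Prefix values for R R R B B R B B B B B R R B B via {L|R} + simplicity:
R: Left {  }, Right { 0 } gives simplest -1
RR: Left {  }, Right { -1, 0 } gives simplest -2
RRR: Left {  }, Right { -2, -1, 0 } gives simplest -3
RRRB: Left { -3 }, Right { -2, -1, 0 } gives simplest -5/2
RRRBB: Left { -3, -5/2 }, Right { -2, -1, 0 } gives simplest -9/4
RRRBBR: Left { -3, -5/2 }, Right { -9/4, -2, -1, 0 } gives simplest -19/8
RRRBBRB: Left { -3, -5/2, -19/8 }, Right { -9/4, -2, -1, 0 } gives simplest -37/16
RRRBBRBB: Left { -3, -5/2, -19/8, -37/16 }, Right { -9/4, -2, -1, 0 } gives simplest -73/32
RRRBBRBBB: Left { -3, -5/2, -19/8, -37/16, -73/32 }, Right { -9/4, -2, -1, 0 } gives simplest -145/64
RRRBBRBBBB: Left { -3, -5/2, -19/8, -37/16, -73/32, -145/64 }, Right { -9/4, -2, -1, 0 } gives simplest -289/128
RRRBBRBBBBB: Left { -3, -5/2, -19/8, -37/16, -73/32, -145/64, -289/128 }, Right { -9/4, -2, -1, 0 } gives simplest -577/256
RRRBBRBBBBBR: Left { -3, -5/2, -19/8, -37/16, -73/32, -145/64, -289/128 }, Right { -577/256, -9/4, -2, -1, 0 } gives simplest -1155/512
RRRBBRBBBBBRR: Left { -3, -5/2, -19/8, -37/16, -73/32, -145/64, -289/128 }, Right { -1155/512, -577/256, -9/4, -2, -1, 0 } gives simplest -2311/1024
RRRBBRBBBBBRRB: Left { -3, -5/2, -19/8, -37/16, -73/32, -145/64, -289/128, -2311/1024 }, Right { -1155/512, -577/256, -9/4, -2, -1, 0 } gives simplest -4621/2048
RRRBBRBBBBBRRBB: Left { -3, -5/2, -19/8, -37/16, -73/32, -145/64, -289/128, -2311/1024, -4621/2048 }, Right { -1155/512, -577/256, -9/4, -2, -1, 0 } gives simplest -9241/4096

-9241/4096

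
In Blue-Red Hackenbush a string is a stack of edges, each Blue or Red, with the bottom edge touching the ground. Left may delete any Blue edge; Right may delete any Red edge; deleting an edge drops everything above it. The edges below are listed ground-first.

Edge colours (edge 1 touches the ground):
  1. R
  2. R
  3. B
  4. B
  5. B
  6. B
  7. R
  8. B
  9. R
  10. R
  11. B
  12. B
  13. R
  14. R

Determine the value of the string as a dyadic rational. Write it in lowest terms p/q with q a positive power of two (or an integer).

-4455/4096

value_1 [R]  L=[]  R=[0]  — -1
value_2 [RR]  L=[]  R=[-1 0]  — -2
value_3 [RRB]  L=[-2]  R=[-1 0]  — -3/2
value_4 [RRBB]  L=[-2 -3/2]  R=[-1 0]  — -5/4
value_5 [RRBBB]  L=[-2 -3/2 -5/4]  R=[-1 0]  — -9/8
value_6 [RRBBBB]  L=[-2 -3/2 -5/4 -9/8]  R=[-1 0]  — -17/16
value_7 [RRBBBBR]  L=[-2 -3/2 -5/4 -9/8]  R=[-17/16 -1 0]  — -35/32
value_8 [RRBBBBRB]  L=[-2 -3/2 -5/4 -9/8 -35/32]  R=[-17/16 -1 0]  — -69/64
value_9 [RRBBBBRBR]  L=[-2 -3/2 -5/4 -9/8 -35/32]  R=[-69/64 -17/16 -1 0]  — -139/128
value_10 [RRBBBBRBRR]  L=[-2 -3/2 -5/4 -9/8 -35/32]  R=[-139/128 -69/64 -17/16 -1 0]  — -279/256
value_11 [RRBBBBRBRRB]  L=[-2 -3/2 -5/4 -9/8 -35/32 -279/256]  R=[-139/128 -69/64 -17/16 -1 0]  — -557/512
value_12 [RRBBBBRBRRBB]  L=[-2 -3/2 -5/4 -9/8 -35/32 -279/256 -557/512]  R=[-139/128 -69/64 -17/16 -1 0]  — -1113/1024
value_13 [RRBBBBRBRRBBR]  L=[-2 -3/2 -5/4 -9/8 -35/32 -279/256 -557/512]  R=[-1113/1024 -139/128 -69/64 -17/16 -1 0]  — -2227/2048
value_14 [RRBBBBRBRRBBRR]  L=[-2 -3/2 -5/4 -9/8 -35/32 -279/256 -557/512]  R=[-2227/2048 -1113/1024 -139/128 -69/64 -17/16 -1 0]  — -4455/4096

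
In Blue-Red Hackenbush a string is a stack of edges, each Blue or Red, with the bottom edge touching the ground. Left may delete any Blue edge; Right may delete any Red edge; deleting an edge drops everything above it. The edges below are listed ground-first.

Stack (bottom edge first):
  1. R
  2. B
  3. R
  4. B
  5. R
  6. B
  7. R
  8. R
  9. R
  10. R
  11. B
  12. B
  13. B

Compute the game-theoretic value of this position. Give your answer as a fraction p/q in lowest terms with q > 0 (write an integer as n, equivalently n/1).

Prefix values for R B R B R B R R R R B B B via {L|R} + simplicity:
1 of 13 · R · max L −∞ · min R 0 => -1
2 of 13 · RB · max L -1 · min R 0 => -1/2
3 of 13 · RBR · max L -1 · min R -1/2 => -3/4
4 of 13 · RBRB · max L -3/4 · min R -1/2 => -5/8
5 of 13 · RBRBR · max L -3/4 · min R -5/8 => -11/16
6 of 13 · RBRBRB · max L -11/16 · min R -5/8 => -21/32
7 of 13 · RBRBRBR · max L -11/16 · min R -21/32 => -43/64
8 of 13 · RBRBRBRR · max L -11/16 · min R -43/64 => -87/128
9 of 13 · RBRBRBRRR · max L -11/16 · min R -87/128 => -175/256
10 of 13 · RBRBRBRRRR · max L -11/16 · min R -175/256 => -351/512
11 of 13 · RBRBRBRRRRB · max L -351/512 · min R -175/256 => -701/1024
12 of 13 · RBRBRBRRRRBB · max L -701/1024 · min R -175/256 => -1401/2048
13 of 13 · RBRBRBRRRRBBB · max L -1401/2048 · min R -175/256 => -2801/4096

-2801/4096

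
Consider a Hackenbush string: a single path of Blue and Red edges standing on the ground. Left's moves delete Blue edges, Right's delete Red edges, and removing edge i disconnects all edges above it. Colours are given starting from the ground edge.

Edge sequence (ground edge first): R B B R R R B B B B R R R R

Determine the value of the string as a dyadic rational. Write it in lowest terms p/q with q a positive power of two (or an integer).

g_1 [R]  L=[]  R=[0]  => -1
g_2 [RB]  L=[-1]  R=[0]  => -1/2
g_3 [RBB]  L=[-1, -1/2]  R=[0]  => -1/4
g_4 [RBBR]  L=[-1, -1/2]  R=[-1/4, 0]  => -3/8
g_5 [RBBRR]  L=[-1, -1/2]  R=[-3/8, -1/4, 0]  => -7/16
g_6 [RBBRRR]  L=[-1, -1/2]  R=[-7/16, -3/8, -1/4, 0]  => -15/32
g_7 [RBBRRRB]  L=[-1, -1/2, -15/32]  R=[-7/16, -3/8, -1/4, 0]  => -29/64
g_8 [RBBRRRBB]  L=[-1, -1/2, -15/32, -29/64]  R=[-7/16, -3/8, -1/4, 0]  => -57/128
g_9 [RBBRRRBBB]  L=[-1, -1/2, -15/32, -29/64, -57/128]  R=[-7/16, -3/8, -1/4, 0]  => -113/256
g_10 [RBBRRRBBBB]  L=[-1, -1/2, -15/32, -29/64, -57/128, -113/256]  R=[-7/16, -3/8, -1/4, 0]  => -225/512
g_11 [RBBRRRBBBBR]  L=[-1, -1/2, -15/32, -29/64, -57/128, -113/256]  R=[-225/512, -7/16, -3/8, -1/4, 0]  => -451/1024
g_12 [RBBRRRBBBBRR]  L=[-1, -1/2, -15/32, -29/64, -57/128, -113/256]  R=[-451/1024, -225/512, -7/16, -3/8, -1/4, 0]  => -903/2048
g_13 [RBBRRRBBBBRRR]  L=[-1, -1/2, -15/32, -29/64, -57/128, -113/256]  R=[-903/2048, -451/1024, -225/512, -7/16, -3/8, -1/4, 0]  => -1807/4096
g_14 [RBBRRRBBBBRRRR]  L=[-1, -1/2, -15/32, -29/64, -57/128, -113/256]  R=[-1807/4096, -903/2048, -451/1024, -225/512, -7/16, -3/8, -1/4, 0]  => -3615/8192

-3615/8192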